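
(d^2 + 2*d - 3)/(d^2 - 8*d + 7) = (d + 3)/(d - 7)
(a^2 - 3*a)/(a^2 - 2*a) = (a - 3)/(a - 2)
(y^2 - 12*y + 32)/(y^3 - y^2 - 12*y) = (y - 8)/(y*(y + 3))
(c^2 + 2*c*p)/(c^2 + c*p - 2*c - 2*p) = c*(c + 2*p)/(c^2 + c*p - 2*c - 2*p)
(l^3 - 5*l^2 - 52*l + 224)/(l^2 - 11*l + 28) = (l^2 - l - 56)/(l - 7)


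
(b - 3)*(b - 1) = b^2 - 4*b + 3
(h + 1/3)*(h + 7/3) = h^2 + 8*h/3 + 7/9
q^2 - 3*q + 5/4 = (q - 5/2)*(q - 1/2)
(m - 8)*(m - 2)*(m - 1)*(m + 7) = m^4 - 4*m^3 - 51*m^2 + 166*m - 112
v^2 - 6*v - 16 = (v - 8)*(v + 2)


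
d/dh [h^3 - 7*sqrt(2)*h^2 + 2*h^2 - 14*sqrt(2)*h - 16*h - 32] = 3*h^2 - 14*sqrt(2)*h + 4*h - 14*sqrt(2) - 16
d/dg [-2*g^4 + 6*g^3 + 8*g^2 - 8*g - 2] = -8*g^3 + 18*g^2 + 16*g - 8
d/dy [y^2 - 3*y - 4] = 2*y - 3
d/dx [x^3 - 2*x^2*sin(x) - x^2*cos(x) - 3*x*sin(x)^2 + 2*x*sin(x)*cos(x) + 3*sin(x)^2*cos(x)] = x^2*sin(x) - 2*x^2*cos(x) + 3*x^2 - 4*x*sin(x) - 3*x*sin(2*x) - 2*x*cos(x) + 2*x*cos(2*x) - 3*sin(x)/4 + sin(2*x) + 9*sin(3*x)/4 + 3*cos(2*x)/2 - 3/2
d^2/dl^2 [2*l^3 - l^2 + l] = 12*l - 2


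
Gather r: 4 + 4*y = 4*y + 4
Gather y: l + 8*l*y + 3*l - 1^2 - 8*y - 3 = 4*l + y*(8*l - 8) - 4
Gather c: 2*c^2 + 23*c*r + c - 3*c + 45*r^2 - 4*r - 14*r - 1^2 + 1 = 2*c^2 + c*(23*r - 2) + 45*r^2 - 18*r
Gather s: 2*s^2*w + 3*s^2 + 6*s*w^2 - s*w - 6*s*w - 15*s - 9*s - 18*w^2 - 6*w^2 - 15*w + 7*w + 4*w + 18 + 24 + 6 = s^2*(2*w + 3) + s*(6*w^2 - 7*w - 24) - 24*w^2 - 4*w + 48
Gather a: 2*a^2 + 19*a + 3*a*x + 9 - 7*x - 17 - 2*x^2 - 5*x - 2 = 2*a^2 + a*(3*x + 19) - 2*x^2 - 12*x - 10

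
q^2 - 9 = (q - 3)*(q + 3)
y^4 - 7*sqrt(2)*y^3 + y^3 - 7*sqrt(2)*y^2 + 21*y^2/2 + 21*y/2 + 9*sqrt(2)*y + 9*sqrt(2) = (y + 1)*(y - 6*sqrt(2))*(y - 3*sqrt(2)/2)*(y + sqrt(2)/2)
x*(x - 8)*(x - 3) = x^3 - 11*x^2 + 24*x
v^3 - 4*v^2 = v^2*(v - 4)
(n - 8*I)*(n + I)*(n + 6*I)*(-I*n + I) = -I*n^4 - n^3 + I*n^3 + n^2 - 50*I*n^2 + 48*n + 50*I*n - 48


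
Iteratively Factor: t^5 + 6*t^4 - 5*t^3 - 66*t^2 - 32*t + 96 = (t - 3)*(t^4 + 9*t^3 + 22*t^2 - 32) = (t - 3)*(t + 4)*(t^3 + 5*t^2 + 2*t - 8) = (t - 3)*(t + 2)*(t + 4)*(t^2 + 3*t - 4) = (t - 3)*(t - 1)*(t + 2)*(t + 4)*(t + 4)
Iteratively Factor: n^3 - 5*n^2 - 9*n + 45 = (n - 5)*(n^2 - 9) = (n - 5)*(n - 3)*(n + 3)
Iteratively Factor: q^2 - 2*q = (q - 2)*(q)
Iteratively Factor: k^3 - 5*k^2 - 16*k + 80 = (k + 4)*(k^2 - 9*k + 20) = (k - 4)*(k + 4)*(k - 5)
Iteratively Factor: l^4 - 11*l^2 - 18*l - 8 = (l + 2)*(l^3 - 2*l^2 - 7*l - 4) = (l - 4)*(l + 2)*(l^2 + 2*l + 1) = (l - 4)*(l + 1)*(l + 2)*(l + 1)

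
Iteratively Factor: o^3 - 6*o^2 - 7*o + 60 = (o + 3)*(o^2 - 9*o + 20) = (o - 5)*(o + 3)*(o - 4)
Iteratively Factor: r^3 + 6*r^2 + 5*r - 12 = (r + 3)*(r^2 + 3*r - 4) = (r + 3)*(r + 4)*(r - 1)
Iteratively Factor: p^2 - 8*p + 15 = (p - 3)*(p - 5)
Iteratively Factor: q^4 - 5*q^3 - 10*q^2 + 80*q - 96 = (q + 4)*(q^3 - 9*q^2 + 26*q - 24) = (q - 3)*(q + 4)*(q^2 - 6*q + 8) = (q - 3)*(q - 2)*(q + 4)*(q - 4)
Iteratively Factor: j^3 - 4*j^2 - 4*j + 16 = (j - 4)*(j^2 - 4) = (j - 4)*(j + 2)*(j - 2)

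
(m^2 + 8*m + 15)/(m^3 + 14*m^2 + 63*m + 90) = 1/(m + 6)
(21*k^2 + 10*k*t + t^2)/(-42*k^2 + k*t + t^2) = (3*k + t)/(-6*k + t)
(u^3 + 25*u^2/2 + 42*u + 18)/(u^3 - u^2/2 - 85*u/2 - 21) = (u + 6)/(u - 7)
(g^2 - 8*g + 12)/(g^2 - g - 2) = (g - 6)/(g + 1)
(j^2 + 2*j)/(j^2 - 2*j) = (j + 2)/(j - 2)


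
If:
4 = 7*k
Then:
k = 4/7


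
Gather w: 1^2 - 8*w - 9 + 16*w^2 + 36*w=16*w^2 + 28*w - 8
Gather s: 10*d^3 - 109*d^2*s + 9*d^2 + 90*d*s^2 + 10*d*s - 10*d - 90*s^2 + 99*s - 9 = 10*d^3 + 9*d^2 - 10*d + s^2*(90*d - 90) + s*(-109*d^2 + 10*d + 99) - 9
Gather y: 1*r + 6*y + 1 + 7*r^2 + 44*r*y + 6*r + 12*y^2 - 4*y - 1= 7*r^2 + 7*r + 12*y^2 + y*(44*r + 2)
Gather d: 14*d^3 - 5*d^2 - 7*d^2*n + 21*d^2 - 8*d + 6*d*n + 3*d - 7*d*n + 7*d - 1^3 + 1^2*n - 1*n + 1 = 14*d^3 + d^2*(16 - 7*n) + d*(2 - n)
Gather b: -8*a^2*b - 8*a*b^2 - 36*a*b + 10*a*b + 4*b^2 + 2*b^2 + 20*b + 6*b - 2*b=b^2*(6 - 8*a) + b*(-8*a^2 - 26*a + 24)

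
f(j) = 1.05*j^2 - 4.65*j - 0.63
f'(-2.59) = -10.09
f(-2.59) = 18.46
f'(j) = 2.1*j - 4.65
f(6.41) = 12.71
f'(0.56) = -3.47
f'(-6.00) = -17.25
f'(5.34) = 6.56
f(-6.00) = 65.07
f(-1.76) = 10.81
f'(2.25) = 0.08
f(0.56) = -2.90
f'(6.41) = 8.81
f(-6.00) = 65.07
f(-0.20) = 0.34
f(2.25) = -5.78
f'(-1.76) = -8.35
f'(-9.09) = -23.74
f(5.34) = 4.48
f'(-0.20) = -5.07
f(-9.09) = 128.40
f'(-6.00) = -17.25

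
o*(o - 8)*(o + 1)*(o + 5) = o^4 - 2*o^3 - 43*o^2 - 40*o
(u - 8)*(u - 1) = u^2 - 9*u + 8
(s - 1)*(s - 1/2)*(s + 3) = s^3 + 3*s^2/2 - 4*s + 3/2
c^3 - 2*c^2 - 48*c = c*(c - 8)*(c + 6)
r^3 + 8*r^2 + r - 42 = (r - 2)*(r + 3)*(r + 7)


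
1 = 1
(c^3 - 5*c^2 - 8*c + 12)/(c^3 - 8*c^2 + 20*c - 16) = (c^3 - 5*c^2 - 8*c + 12)/(c^3 - 8*c^2 + 20*c - 16)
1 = 1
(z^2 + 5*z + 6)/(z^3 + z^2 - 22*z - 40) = (z + 3)/(z^2 - z - 20)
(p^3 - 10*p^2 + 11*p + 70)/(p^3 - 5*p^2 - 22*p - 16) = (p^2 - 12*p + 35)/(p^2 - 7*p - 8)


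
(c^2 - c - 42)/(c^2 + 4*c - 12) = (c - 7)/(c - 2)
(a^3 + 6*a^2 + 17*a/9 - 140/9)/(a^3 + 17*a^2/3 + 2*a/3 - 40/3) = (a + 7/3)/(a + 2)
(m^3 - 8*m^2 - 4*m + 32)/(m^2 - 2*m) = m - 6 - 16/m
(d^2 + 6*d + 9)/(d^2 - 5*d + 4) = (d^2 + 6*d + 9)/(d^2 - 5*d + 4)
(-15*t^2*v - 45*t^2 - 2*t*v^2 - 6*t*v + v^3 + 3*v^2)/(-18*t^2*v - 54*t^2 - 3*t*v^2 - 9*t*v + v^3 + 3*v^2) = (5*t - v)/(6*t - v)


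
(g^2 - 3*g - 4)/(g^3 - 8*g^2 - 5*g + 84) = (g + 1)/(g^2 - 4*g - 21)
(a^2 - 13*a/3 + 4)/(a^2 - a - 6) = (a - 4/3)/(a + 2)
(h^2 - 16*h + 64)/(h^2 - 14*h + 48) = (h - 8)/(h - 6)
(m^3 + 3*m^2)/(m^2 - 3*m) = m*(m + 3)/(m - 3)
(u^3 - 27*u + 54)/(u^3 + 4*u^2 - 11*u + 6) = (u^2 - 6*u + 9)/(u^2 - 2*u + 1)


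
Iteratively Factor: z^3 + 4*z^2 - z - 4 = (z - 1)*(z^2 + 5*z + 4) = (z - 1)*(z + 1)*(z + 4)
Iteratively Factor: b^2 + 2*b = (b + 2)*(b)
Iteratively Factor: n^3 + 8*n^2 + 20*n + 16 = (n + 4)*(n^2 + 4*n + 4) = (n + 2)*(n + 4)*(n + 2)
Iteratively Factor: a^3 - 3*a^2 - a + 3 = (a - 3)*(a^2 - 1) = (a - 3)*(a - 1)*(a + 1)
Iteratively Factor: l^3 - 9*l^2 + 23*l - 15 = (l - 1)*(l^2 - 8*l + 15) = (l - 3)*(l - 1)*(l - 5)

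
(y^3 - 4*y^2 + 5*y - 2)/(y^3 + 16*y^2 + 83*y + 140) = (y^3 - 4*y^2 + 5*y - 2)/(y^3 + 16*y^2 + 83*y + 140)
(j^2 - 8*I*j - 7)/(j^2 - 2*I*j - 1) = (j - 7*I)/(j - I)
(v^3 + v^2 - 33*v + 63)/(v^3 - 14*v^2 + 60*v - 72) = (v^3 + v^2 - 33*v + 63)/(v^3 - 14*v^2 + 60*v - 72)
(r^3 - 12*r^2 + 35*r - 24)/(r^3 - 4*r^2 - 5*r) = (-r^3 + 12*r^2 - 35*r + 24)/(r*(-r^2 + 4*r + 5))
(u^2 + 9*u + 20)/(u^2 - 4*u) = (u^2 + 9*u + 20)/(u*(u - 4))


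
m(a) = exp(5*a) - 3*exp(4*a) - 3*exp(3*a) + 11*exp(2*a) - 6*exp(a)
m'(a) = 5*exp(5*a) - 12*exp(4*a) - 9*exp(3*a) + 22*exp(2*a) - 6*exp(a)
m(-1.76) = -0.72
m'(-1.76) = -0.44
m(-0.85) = -0.88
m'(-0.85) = 0.42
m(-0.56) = -0.66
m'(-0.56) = 1.10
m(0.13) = -0.13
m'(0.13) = -2.20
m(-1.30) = -0.89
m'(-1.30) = -0.24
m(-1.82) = -0.70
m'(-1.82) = -0.44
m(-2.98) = -0.28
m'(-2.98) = -0.25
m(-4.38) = -0.07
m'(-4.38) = -0.07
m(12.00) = 114198633947861395814795435.75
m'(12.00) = 570995274785947123509065776.68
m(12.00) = 114198633947861395814795435.75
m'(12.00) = 570995274785947123509065776.68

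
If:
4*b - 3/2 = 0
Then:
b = 3/8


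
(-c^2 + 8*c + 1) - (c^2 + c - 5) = -2*c^2 + 7*c + 6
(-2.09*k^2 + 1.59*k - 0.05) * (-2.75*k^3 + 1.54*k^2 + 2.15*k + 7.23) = 5.7475*k^5 - 7.5911*k^4 - 1.9074*k^3 - 11.7692*k^2 + 11.3882*k - 0.3615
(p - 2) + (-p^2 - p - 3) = -p^2 - 5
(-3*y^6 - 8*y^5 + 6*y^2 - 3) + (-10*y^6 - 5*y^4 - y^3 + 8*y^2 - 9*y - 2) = -13*y^6 - 8*y^5 - 5*y^4 - y^3 + 14*y^2 - 9*y - 5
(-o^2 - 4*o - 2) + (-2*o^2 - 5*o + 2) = -3*o^2 - 9*o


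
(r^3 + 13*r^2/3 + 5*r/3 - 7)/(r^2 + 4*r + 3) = (3*r^2 + 4*r - 7)/(3*(r + 1))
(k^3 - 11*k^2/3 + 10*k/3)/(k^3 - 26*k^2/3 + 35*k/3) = (k - 2)/(k - 7)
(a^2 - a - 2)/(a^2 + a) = (a - 2)/a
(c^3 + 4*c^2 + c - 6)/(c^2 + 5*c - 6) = (c^2 + 5*c + 6)/(c + 6)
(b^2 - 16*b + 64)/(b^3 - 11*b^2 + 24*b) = (b - 8)/(b*(b - 3))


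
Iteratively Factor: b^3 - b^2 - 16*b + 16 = (b + 4)*(b^2 - 5*b + 4) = (b - 1)*(b + 4)*(b - 4)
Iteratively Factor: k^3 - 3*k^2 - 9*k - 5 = (k + 1)*(k^2 - 4*k - 5) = (k + 1)^2*(k - 5)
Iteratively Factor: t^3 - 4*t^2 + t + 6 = (t + 1)*(t^2 - 5*t + 6) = (t - 2)*(t + 1)*(t - 3)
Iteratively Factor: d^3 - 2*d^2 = (d)*(d^2 - 2*d) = d^2*(d - 2)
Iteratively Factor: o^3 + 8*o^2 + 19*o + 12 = (o + 3)*(o^2 + 5*o + 4) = (o + 3)*(o + 4)*(o + 1)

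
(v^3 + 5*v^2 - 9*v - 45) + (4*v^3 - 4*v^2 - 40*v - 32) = 5*v^3 + v^2 - 49*v - 77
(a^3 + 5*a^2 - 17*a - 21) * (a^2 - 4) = a^5 + 5*a^4 - 21*a^3 - 41*a^2 + 68*a + 84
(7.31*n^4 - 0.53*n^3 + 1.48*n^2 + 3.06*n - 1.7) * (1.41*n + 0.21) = 10.3071*n^5 + 0.7878*n^4 + 1.9755*n^3 + 4.6254*n^2 - 1.7544*n - 0.357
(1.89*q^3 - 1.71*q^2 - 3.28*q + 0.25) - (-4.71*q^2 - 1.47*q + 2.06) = 1.89*q^3 + 3.0*q^2 - 1.81*q - 1.81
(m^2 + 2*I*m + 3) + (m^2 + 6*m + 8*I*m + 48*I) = 2*m^2 + 6*m + 10*I*m + 3 + 48*I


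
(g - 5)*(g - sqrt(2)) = g^2 - 5*g - sqrt(2)*g + 5*sqrt(2)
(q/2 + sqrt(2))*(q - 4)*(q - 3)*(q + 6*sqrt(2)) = q^4/2 - 7*q^3/2 + 4*sqrt(2)*q^3 - 28*sqrt(2)*q^2 + 18*q^2 - 84*q + 48*sqrt(2)*q + 144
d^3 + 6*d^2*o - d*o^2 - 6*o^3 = (d - o)*(d + o)*(d + 6*o)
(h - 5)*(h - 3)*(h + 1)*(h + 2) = h^4 - 5*h^3 - 7*h^2 + 29*h + 30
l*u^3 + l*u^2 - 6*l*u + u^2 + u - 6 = (u - 2)*(u + 3)*(l*u + 1)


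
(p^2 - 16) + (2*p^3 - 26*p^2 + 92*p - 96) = 2*p^3 - 25*p^2 + 92*p - 112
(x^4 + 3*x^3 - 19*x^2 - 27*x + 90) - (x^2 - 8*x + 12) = x^4 + 3*x^3 - 20*x^2 - 19*x + 78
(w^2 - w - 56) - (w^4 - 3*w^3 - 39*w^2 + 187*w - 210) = -w^4 + 3*w^3 + 40*w^2 - 188*w + 154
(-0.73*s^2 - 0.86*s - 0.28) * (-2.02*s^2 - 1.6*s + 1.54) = 1.4746*s^4 + 2.9052*s^3 + 0.8174*s^2 - 0.8764*s - 0.4312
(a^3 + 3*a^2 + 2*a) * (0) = 0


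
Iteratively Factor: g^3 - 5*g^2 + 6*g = (g)*(g^2 - 5*g + 6) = g*(g - 3)*(g - 2)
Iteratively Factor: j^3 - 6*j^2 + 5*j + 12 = (j + 1)*(j^2 - 7*j + 12) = (j - 3)*(j + 1)*(j - 4)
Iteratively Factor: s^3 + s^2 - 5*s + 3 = (s + 3)*(s^2 - 2*s + 1) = (s - 1)*(s + 3)*(s - 1)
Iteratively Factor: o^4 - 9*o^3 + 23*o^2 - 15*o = (o - 3)*(o^3 - 6*o^2 + 5*o) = (o - 5)*(o - 3)*(o^2 - o) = o*(o - 5)*(o - 3)*(o - 1)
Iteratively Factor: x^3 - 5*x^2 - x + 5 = (x + 1)*(x^2 - 6*x + 5) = (x - 5)*(x + 1)*(x - 1)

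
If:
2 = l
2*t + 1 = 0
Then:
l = 2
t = -1/2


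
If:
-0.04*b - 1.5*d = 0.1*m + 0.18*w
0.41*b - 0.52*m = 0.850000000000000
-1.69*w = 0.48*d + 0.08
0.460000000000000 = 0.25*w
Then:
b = 82.46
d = -6.64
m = 63.38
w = 1.84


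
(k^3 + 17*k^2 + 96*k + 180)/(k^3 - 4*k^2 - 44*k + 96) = (k^2 + 11*k + 30)/(k^2 - 10*k + 16)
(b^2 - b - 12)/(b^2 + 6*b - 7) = (b^2 - b - 12)/(b^2 + 6*b - 7)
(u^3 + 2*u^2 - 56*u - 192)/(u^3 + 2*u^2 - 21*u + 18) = (u^2 - 4*u - 32)/(u^2 - 4*u + 3)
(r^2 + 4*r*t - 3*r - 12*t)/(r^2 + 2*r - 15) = (r + 4*t)/(r + 5)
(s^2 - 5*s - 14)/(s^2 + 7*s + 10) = (s - 7)/(s + 5)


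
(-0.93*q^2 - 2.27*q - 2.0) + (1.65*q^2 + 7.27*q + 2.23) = 0.72*q^2 + 5.0*q + 0.23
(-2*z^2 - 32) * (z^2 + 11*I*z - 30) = -2*z^4 - 22*I*z^3 + 28*z^2 - 352*I*z + 960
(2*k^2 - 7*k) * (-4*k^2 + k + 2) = -8*k^4 + 30*k^3 - 3*k^2 - 14*k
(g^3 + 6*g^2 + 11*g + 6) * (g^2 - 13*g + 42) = g^5 - 7*g^4 - 25*g^3 + 115*g^2 + 384*g + 252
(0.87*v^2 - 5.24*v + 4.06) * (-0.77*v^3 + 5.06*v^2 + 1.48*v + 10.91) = -0.6699*v^5 + 8.437*v^4 - 28.353*v^3 + 22.2801*v^2 - 51.1596*v + 44.2946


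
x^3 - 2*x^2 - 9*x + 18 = (x - 3)*(x - 2)*(x + 3)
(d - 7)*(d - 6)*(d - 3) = d^3 - 16*d^2 + 81*d - 126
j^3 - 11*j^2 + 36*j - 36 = (j - 6)*(j - 3)*(j - 2)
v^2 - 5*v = v*(v - 5)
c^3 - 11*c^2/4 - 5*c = c*(c - 4)*(c + 5/4)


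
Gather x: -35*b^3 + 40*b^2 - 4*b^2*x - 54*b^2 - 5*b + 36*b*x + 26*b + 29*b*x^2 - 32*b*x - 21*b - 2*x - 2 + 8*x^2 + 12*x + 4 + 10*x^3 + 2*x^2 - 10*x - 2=-35*b^3 - 14*b^2 + 10*x^3 + x^2*(29*b + 10) + x*(-4*b^2 + 4*b)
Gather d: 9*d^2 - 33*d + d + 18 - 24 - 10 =9*d^2 - 32*d - 16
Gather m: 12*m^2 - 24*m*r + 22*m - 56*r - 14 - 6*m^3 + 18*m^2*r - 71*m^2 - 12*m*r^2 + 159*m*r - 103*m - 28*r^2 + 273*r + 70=-6*m^3 + m^2*(18*r - 59) + m*(-12*r^2 + 135*r - 81) - 28*r^2 + 217*r + 56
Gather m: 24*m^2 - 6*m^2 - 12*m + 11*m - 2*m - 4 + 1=18*m^2 - 3*m - 3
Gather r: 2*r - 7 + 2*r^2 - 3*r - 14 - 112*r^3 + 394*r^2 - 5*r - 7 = -112*r^3 + 396*r^2 - 6*r - 28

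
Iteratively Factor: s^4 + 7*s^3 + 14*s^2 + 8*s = (s + 4)*(s^3 + 3*s^2 + 2*s) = (s + 1)*(s + 4)*(s^2 + 2*s) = (s + 1)*(s + 2)*(s + 4)*(s)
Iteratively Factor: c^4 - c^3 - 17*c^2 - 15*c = (c - 5)*(c^3 + 4*c^2 + 3*c) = c*(c - 5)*(c^2 + 4*c + 3) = c*(c - 5)*(c + 1)*(c + 3)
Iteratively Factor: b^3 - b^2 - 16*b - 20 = (b + 2)*(b^2 - 3*b - 10) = (b - 5)*(b + 2)*(b + 2)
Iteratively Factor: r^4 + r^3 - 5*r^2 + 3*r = (r - 1)*(r^3 + 2*r^2 - 3*r) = (r - 1)^2*(r^2 + 3*r) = (r - 1)^2*(r + 3)*(r)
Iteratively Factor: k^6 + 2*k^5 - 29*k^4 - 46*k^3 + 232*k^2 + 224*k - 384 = (k + 4)*(k^5 - 2*k^4 - 21*k^3 + 38*k^2 + 80*k - 96) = (k + 2)*(k + 4)*(k^4 - 4*k^3 - 13*k^2 + 64*k - 48) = (k - 1)*(k + 2)*(k + 4)*(k^3 - 3*k^2 - 16*k + 48) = (k - 4)*(k - 1)*(k + 2)*(k + 4)*(k^2 + k - 12) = (k - 4)*(k - 1)*(k + 2)*(k + 4)^2*(k - 3)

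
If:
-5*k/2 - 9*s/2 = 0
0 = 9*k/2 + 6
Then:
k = -4/3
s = 20/27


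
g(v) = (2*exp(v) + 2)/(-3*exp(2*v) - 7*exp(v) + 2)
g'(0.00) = 0.56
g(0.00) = -0.50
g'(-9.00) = 0.00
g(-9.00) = 1.00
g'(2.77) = 0.04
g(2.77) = -0.04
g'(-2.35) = 1.07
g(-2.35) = 1.68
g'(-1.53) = 38.30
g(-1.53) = 7.08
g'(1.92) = 0.08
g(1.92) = -0.08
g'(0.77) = 0.21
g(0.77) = -0.23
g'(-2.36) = 1.05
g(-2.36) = 1.67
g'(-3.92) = 0.10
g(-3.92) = 1.10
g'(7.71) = 0.00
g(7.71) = -0.00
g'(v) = (2*exp(v) + 2)*(6*exp(2*v) + 7*exp(v))/(-3*exp(2*v) - 7*exp(v) + 2)^2 + 2*exp(v)/(-3*exp(2*v) - 7*exp(v) + 2)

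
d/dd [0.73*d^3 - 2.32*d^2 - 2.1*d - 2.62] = 2.19*d^2 - 4.64*d - 2.1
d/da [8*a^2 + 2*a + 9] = 16*a + 2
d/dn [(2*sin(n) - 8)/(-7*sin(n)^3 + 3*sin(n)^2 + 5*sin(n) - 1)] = 2*(14*sin(n)^3 - 87*sin(n)^2 + 24*sin(n) + 19)*cos(n)/(7*sin(n)^3 - 3*sin(n)^2 - 5*sin(n) + 1)^2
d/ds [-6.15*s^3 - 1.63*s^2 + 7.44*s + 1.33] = -18.45*s^2 - 3.26*s + 7.44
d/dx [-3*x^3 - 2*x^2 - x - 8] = -9*x^2 - 4*x - 1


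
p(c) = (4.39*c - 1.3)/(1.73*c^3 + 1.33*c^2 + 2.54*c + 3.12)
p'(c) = (4.39*c - 1.3)*(-5.19*c^2 - 2.66*c - 2.54)/(1.73*c^3 + 1.33*c^2 + 2.54*c + 3.12)^2 + 4.39/(1.73*c^3 + 1.33*c^2 + 2.54*c + 3.12)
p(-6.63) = 0.07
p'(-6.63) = 0.02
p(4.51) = 0.09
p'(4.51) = -0.03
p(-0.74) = -3.59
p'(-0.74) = 13.13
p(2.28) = 0.24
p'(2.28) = -0.11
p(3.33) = 0.15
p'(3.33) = -0.06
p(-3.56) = 0.25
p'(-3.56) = 0.16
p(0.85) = 0.33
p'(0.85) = 0.21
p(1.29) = 0.35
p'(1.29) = -0.06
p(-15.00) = 0.01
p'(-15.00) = 0.00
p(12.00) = 0.02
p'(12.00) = -0.00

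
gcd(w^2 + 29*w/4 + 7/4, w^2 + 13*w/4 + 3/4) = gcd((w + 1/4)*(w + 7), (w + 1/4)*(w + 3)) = w + 1/4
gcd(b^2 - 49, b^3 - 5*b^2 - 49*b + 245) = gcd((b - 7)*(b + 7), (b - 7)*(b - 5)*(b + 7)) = b^2 - 49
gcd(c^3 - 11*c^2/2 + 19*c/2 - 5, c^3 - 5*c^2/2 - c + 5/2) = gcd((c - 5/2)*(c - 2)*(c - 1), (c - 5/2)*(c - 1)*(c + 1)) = c^2 - 7*c/2 + 5/2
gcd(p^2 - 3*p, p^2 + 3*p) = p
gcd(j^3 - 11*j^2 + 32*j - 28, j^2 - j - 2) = j - 2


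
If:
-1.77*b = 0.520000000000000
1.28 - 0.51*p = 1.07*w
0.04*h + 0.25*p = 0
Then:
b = -0.29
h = 13.1127450980392*w - 15.6862745098039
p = 2.50980392156863 - 2.09803921568627*w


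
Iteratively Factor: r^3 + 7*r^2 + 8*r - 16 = (r + 4)*(r^2 + 3*r - 4) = (r + 4)^2*(r - 1)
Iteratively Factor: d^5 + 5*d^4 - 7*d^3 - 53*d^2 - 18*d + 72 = (d - 1)*(d^4 + 6*d^3 - d^2 - 54*d - 72) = (d - 1)*(d + 2)*(d^3 + 4*d^2 - 9*d - 36) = (d - 3)*(d - 1)*(d + 2)*(d^2 + 7*d + 12) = (d - 3)*(d - 1)*(d + 2)*(d + 4)*(d + 3)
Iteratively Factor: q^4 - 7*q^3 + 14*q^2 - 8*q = (q - 2)*(q^3 - 5*q^2 + 4*q) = (q - 4)*(q - 2)*(q^2 - q) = (q - 4)*(q - 2)*(q - 1)*(q)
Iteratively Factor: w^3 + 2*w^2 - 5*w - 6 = (w + 3)*(w^2 - w - 2) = (w + 1)*(w + 3)*(w - 2)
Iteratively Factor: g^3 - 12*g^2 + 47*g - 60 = (g - 4)*(g^2 - 8*g + 15) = (g - 4)*(g - 3)*(g - 5)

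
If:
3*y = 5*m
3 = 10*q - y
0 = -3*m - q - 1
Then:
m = -39/95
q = 22/95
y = -13/19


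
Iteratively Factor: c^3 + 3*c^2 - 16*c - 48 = (c + 3)*(c^2 - 16) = (c - 4)*(c + 3)*(c + 4)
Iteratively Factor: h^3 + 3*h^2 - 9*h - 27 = (h - 3)*(h^2 + 6*h + 9) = (h - 3)*(h + 3)*(h + 3)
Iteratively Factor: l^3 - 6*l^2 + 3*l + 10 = (l - 2)*(l^2 - 4*l - 5) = (l - 2)*(l + 1)*(l - 5)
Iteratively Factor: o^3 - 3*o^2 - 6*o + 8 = (o - 1)*(o^2 - 2*o - 8) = (o - 4)*(o - 1)*(o + 2)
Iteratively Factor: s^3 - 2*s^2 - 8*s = (s + 2)*(s^2 - 4*s) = s*(s + 2)*(s - 4)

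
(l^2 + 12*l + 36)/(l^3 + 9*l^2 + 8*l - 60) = (l + 6)/(l^2 + 3*l - 10)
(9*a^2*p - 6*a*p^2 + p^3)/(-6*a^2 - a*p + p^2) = p*(-3*a + p)/(2*a + p)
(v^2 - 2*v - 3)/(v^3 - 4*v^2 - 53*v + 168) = (v + 1)/(v^2 - v - 56)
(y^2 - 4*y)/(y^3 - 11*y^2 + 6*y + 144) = y*(y - 4)/(y^3 - 11*y^2 + 6*y + 144)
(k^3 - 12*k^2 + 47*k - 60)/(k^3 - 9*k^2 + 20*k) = (k - 3)/k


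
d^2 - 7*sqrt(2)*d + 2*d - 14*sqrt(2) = (d + 2)*(d - 7*sqrt(2))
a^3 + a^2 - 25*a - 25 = (a - 5)*(a + 1)*(a + 5)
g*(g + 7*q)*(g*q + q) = g^3*q + 7*g^2*q^2 + g^2*q + 7*g*q^2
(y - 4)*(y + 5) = y^2 + y - 20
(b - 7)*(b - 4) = b^2 - 11*b + 28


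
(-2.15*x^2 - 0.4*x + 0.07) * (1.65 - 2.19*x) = 4.7085*x^3 - 2.6715*x^2 - 0.8133*x + 0.1155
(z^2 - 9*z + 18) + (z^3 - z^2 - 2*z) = z^3 - 11*z + 18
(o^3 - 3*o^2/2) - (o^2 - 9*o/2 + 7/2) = o^3 - 5*o^2/2 + 9*o/2 - 7/2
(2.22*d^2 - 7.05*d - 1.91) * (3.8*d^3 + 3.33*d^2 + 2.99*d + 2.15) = 8.436*d^5 - 19.3974*d^4 - 24.0967*d^3 - 22.6668*d^2 - 20.8684*d - 4.1065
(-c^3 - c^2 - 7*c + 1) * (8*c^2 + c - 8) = -8*c^5 - 9*c^4 - 49*c^3 + 9*c^2 + 57*c - 8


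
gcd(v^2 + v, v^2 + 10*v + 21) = 1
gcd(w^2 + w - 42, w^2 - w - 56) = w + 7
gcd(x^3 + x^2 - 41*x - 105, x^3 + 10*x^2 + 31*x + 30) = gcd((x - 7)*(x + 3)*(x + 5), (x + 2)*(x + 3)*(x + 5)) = x^2 + 8*x + 15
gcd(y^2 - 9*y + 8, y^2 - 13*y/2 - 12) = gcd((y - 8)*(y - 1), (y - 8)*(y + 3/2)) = y - 8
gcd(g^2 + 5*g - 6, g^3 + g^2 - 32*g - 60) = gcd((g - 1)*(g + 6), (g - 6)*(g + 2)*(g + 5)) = 1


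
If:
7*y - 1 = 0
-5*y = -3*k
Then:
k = 5/21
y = 1/7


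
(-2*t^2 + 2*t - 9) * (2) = -4*t^2 + 4*t - 18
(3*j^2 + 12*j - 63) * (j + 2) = 3*j^3 + 18*j^2 - 39*j - 126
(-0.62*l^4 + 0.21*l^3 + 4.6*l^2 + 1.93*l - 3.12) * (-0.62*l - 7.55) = 0.3844*l^5 + 4.5508*l^4 - 4.4375*l^3 - 35.9266*l^2 - 12.6371*l + 23.556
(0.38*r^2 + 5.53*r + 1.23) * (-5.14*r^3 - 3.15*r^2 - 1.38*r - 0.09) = -1.9532*r^5 - 29.6212*r^4 - 24.2661*r^3 - 11.5401*r^2 - 2.1951*r - 0.1107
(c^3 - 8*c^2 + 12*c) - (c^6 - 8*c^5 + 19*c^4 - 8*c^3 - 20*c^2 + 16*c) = -c^6 + 8*c^5 - 19*c^4 + 9*c^3 + 12*c^2 - 4*c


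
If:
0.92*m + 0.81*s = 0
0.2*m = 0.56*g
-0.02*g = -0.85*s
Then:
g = 0.00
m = 0.00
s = 0.00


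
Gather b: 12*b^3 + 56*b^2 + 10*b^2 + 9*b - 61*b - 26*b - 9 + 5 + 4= 12*b^3 + 66*b^2 - 78*b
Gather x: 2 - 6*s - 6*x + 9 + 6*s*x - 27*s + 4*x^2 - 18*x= -33*s + 4*x^2 + x*(6*s - 24) + 11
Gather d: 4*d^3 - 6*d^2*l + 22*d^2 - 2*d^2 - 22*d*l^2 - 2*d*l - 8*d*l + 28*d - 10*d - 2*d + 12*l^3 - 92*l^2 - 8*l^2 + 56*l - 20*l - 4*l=4*d^3 + d^2*(20 - 6*l) + d*(-22*l^2 - 10*l + 16) + 12*l^3 - 100*l^2 + 32*l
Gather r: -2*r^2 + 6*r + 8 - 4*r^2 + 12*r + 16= -6*r^2 + 18*r + 24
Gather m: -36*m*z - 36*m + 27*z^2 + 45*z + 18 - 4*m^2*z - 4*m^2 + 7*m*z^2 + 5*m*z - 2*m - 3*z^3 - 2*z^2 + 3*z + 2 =m^2*(-4*z - 4) + m*(7*z^2 - 31*z - 38) - 3*z^3 + 25*z^2 + 48*z + 20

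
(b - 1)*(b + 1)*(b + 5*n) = b^3 + 5*b^2*n - b - 5*n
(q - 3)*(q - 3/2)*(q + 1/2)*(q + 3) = q^4 - q^3 - 39*q^2/4 + 9*q + 27/4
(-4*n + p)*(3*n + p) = -12*n^2 - n*p + p^2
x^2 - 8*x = x*(x - 8)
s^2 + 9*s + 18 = (s + 3)*(s + 6)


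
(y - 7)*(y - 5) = y^2 - 12*y + 35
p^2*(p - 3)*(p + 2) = p^4 - p^3 - 6*p^2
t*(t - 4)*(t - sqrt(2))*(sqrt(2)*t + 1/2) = sqrt(2)*t^4 - 4*sqrt(2)*t^3 - 3*t^3/2 - sqrt(2)*t^2/2 + 6*t^2 + 2*sqrt(2)*t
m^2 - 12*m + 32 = (m - 8)*(m - 4)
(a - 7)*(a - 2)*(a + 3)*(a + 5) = a^4 - a^3 - 43*a^2 - 23*a + 210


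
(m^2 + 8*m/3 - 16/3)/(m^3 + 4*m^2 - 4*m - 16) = (m - 4/3)/(m^2 - 4)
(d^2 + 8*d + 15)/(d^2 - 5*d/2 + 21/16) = 16*(d^2 + 8*d + 15)/(16*d^2 - 40*d + 21)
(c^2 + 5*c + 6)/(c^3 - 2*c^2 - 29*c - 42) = 1/(c - 7)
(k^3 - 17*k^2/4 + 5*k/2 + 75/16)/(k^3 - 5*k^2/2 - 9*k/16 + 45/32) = 2*(2*k - 5)/(4*k - 3)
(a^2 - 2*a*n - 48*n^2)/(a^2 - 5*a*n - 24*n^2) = (a + 6*n)/(a + 3*n)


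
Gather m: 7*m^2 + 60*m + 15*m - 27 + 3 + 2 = 7*m^2 + 75*m - 22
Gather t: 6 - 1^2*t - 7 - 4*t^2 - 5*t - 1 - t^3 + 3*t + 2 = -t^3 - 4*t^2 - 3*t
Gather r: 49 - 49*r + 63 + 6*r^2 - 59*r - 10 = 6*r^2 - 108*r + 102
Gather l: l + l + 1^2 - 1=2*l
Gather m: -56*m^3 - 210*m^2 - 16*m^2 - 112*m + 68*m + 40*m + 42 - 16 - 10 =-56*m^3 - 226*m^2 - 4*m + 16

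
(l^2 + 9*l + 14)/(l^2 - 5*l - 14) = (l + 7)/(l - 7)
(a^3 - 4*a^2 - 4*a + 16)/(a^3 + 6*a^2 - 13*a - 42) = (a^2 - 6*a + 8)/(a^2 + 4*a - 21)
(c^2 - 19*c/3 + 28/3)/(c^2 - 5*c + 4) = (c - 7/3)/(c - 1)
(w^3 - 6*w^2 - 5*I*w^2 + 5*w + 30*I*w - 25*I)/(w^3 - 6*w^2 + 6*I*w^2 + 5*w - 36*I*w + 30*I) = (w - 5*I)/(w + 6*I)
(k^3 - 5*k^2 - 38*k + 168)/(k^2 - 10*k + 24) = (k^2 - k - 42)/(k - 6)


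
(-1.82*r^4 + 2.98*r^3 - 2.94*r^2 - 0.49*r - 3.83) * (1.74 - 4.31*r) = 7.8442*r^5 - 16.0106*r^4 + 17.8566*r^3 - 3.0037*r^2 + 15.6547*r - 6.6642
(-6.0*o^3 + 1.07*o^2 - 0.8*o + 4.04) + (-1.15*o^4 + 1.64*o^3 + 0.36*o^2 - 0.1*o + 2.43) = -1.15*o^4 - 4.36*o^3 + 1.43*o^2 - 0.9*o + 6.47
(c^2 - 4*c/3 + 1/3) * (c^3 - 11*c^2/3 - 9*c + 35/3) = c^5 - 5*c^4 - 34*c^3/9 + 202*c^2/9 - 167*c/9 + 35/9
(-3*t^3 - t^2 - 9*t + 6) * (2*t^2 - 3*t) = -6*t^5 + 7*t^4 - 15*t^3 + 39*t^2 - 18*t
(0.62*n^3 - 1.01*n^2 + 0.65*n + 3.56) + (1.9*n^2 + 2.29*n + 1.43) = 0.62*n^3 + 0.89*n^2 + 2.94*n + 4.99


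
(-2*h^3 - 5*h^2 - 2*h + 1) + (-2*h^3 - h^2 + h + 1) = -4*h^3 - 6*h^2 - h + 2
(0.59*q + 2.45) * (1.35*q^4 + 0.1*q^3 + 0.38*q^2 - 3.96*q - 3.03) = 0.7965*q^5 + 3.3665*q^4 + 0.4692*q^3 - 1.4054*q^2 - 11.4897*q - 7.4235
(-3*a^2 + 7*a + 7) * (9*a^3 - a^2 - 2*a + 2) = -27*a^5 + 66*a^4 + 62*a^3 - 27*a^2 + 14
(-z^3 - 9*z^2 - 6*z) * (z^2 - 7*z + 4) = -z^5 - 2*z^4 + 53*z^3 + 6*z^2 - 24*z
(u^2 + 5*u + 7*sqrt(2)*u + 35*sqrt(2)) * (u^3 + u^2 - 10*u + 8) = u^5 + 6*u^4 + 7*sqrt(2)*u^4 - 5*u^3 + 42*sqrt(2)*u^3 - 35*sqrt(2)*u^2 - 42*u^2 - 294*sqrt(2)*u + 40*u + 280*sqrt(2)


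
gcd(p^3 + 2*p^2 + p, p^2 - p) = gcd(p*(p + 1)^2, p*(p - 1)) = p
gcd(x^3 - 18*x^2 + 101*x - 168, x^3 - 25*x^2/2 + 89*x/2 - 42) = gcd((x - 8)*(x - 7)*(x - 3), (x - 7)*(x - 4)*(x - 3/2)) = x - 7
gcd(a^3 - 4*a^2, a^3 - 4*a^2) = a^3 - 4*a^2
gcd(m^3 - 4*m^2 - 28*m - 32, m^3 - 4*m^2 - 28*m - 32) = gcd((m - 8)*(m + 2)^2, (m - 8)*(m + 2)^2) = m^3 - 4*m^2 - 28*m - 32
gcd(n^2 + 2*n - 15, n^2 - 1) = 1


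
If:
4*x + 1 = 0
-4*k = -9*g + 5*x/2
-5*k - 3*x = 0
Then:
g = -1/360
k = 3/20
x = -1/4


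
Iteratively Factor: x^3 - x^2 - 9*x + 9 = (x - 1)*(x^2 - 9) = (x - 1)*(x + 3)*(x - 3)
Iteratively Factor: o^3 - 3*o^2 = (o)*(o^2 - 3*o) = o*(o - 3)*(o)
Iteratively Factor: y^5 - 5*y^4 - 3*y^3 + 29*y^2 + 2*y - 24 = (y + 2)*(y^4 - 7*y^3 + 11*y^2 + 7*y - 12) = (y - 3)*(y + 2)*(y^3 - 4*y^2 - y + 4) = (y - 3)*(y - 1)*(y + 2)*(y^2 - 3*y - 4) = (y - 3)*(y - 1)*(y + 1)*(y + 2)*(y - 4)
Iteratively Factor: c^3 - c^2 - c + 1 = (c - 1)*(c^2 - 1) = (c - 1)*(c + 1)*(c - 1)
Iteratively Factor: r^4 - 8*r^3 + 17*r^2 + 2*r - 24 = (r - 4)*(r^3 - 4*r^2 + r + 6) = (r - 4)*(r - 2)*(r^2 - 2*r - 3) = (r - 4)*(r - 3)*(r - 2)*(r + 1)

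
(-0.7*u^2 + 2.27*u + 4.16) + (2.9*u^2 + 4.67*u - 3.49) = 2.2*u^2 + 6.94*u + 0.67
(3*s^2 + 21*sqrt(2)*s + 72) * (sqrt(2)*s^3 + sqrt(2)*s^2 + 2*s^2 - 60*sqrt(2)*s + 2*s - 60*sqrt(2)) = 3*sqrt(2)*s^5 + 3*sqrt(2)*s^4 + 48*s^4 - 66*sqrt(2)*s^3 + 48*s^3 - 2376*s^2 - 66*sqrt(2)*s^2 - 4320*sqrt(2)*s - 2376*s - 4320*sqrt(2)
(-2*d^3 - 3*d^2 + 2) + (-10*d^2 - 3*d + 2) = -2*d^3 - 13*d^2 - 3*d + 4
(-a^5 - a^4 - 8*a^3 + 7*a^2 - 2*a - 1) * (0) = 0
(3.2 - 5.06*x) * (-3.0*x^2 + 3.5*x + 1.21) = 15.18*x^3 - 27.31*x^2 + 5.0774*x + 3.872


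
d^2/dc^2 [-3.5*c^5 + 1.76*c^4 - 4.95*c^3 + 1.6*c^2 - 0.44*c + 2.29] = -70.0*c^3 + 21.12*c^2 - 29.7*c + 3.2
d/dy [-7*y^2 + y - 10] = 1 - 14*y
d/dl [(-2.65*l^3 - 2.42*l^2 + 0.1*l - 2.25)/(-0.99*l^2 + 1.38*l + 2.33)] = (2.6235*l^4 - 7.314*l^3 - 21.7641*l^2 - 15.7322*l + 3.338)/(0.9801*l^4 - 2.7324*l^3 - 2.709*l^2 + 6.4308*l + 5.4289)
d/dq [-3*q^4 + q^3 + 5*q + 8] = -12*q^3 + 3*q^2 + 5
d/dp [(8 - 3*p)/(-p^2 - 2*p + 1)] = (-3*p^2 + 16*p + 13)/(p^4 + 4*p^3 + 2*p^2 - 4*p + 1)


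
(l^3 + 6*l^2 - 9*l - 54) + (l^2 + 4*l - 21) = l^3 + 7*l^2 - 5*l - 75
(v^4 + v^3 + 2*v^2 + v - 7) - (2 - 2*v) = v^4 + v^3 + 2*v^2 + 3*v - 9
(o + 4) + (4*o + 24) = 5*o + 28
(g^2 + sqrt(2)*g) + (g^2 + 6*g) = 2*g^2 + sqrt(2)*g + 6*g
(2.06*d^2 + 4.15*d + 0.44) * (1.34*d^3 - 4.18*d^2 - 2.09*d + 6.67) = 2.7604*d^5 - 3.0498*d^4 - 21.0628*d^3 + 3.2275*d^2 + 26.7609*d + 2.9348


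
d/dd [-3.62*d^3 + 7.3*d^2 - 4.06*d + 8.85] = -10.86*d^2 + 14.6*d - 4.06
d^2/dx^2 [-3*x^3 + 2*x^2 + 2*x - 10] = 4 - 18*x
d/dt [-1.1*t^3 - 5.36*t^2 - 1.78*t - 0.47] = -3.3*t^2 - 10.72*t - 1.78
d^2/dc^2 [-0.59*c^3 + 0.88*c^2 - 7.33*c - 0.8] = 1.76 - 3.54*c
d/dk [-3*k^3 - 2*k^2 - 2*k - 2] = -9*k^2 - 4*k - 2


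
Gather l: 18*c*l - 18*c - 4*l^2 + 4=18*c*l - 18*c - 4*l^2 + 4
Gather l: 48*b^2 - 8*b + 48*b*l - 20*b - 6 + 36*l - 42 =48*b^2 - 28*b + l*(48*b + 36) - 48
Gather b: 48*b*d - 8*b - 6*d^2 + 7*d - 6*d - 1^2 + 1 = b*(48*d - 8) - 6*d^2 + d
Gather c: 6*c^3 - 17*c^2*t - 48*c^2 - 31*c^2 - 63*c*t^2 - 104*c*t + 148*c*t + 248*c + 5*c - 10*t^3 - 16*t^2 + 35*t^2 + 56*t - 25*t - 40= 6*c^3 + c^2*(-17*t - 79) + c*(-63*t^2 + 44*t + 253) - 10*t^3 + 19*t^2 + 31*t - 40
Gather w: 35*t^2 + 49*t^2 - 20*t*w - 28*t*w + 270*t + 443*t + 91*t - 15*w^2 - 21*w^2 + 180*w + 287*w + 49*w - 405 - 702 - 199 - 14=84*t^2 + 804*t - 36*w^2 + w*(516 - 48*t) - 1320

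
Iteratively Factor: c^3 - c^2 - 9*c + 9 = (c - 3)*(c^2 + 2*c - 3) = (c - 3)*(c + 3)*(c - 1)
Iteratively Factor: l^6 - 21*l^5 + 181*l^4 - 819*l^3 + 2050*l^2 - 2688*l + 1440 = (l - 2)*(l^5 - 19*l^4 + 143*l^3 - 533*l^2 + 984*l - 720) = (l - 5)*(l - 2)*(l^4 - 14*l^3 + 73*l^2 - 168*l + 144) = (l - 5)*(l - 4)*(l - 2)*(l^3 - 10*l^2 + 33*l - 36) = (l - 5)*(l - 4)*(l - 3)*(l - 2)*(l^2 - 7*l + 12) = (l - 5)*(l - 4)*(l - 3)^2*(l - 2)*(l - 4)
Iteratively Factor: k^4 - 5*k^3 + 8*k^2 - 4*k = (k)*(k^3 - 5*k^2 + 8*k - 4) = k*(k - 1)*(k^2 - 4*k + 4) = k*(k - 2)*(k - 1)*(k - 2)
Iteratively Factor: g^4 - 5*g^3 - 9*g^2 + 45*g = (g - 5)*(g^3 - 9*g) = (g - 5)*(g - 3)*(g^2 + 3*g) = (g - 5)*(g - 3)*(g + 3)*(g)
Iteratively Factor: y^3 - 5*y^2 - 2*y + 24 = (y - 3)*(y^2 - 2*y - 8) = (y - 3)*(y + 2)*(y - 4)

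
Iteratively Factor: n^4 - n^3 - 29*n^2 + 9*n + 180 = (n - 5)*(n^3 + 4*n^2 - 9*n - 36) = (n - 5)*(n + 4)*(n^2 - 9) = (n - 5)*(n - 3)*(n + 4)*(n + 3)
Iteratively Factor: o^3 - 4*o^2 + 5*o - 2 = (o - 1)*(o^2 - 3*o + 2) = (o - 1)^2*(o - 2)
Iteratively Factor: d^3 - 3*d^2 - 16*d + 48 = (d - 3)*(d^2 - 16) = (d - 3)*(d + 4)*(d - 4)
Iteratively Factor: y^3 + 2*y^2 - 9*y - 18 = (y - 3)*(y^2 + 5*y + 6) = (y - 3)*(y + 2)*(y + 3)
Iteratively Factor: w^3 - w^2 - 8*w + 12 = (w - 2)*(w^2 + w - 6) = (w - 2)*(w + 3)*(w - 2)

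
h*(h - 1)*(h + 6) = h^3 + 5*h^2 - 6*h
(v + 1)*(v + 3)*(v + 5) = v^3 + 9*v^2 + 23*v + 15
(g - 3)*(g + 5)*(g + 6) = g^3 + 8*g^2 - 3*g - 90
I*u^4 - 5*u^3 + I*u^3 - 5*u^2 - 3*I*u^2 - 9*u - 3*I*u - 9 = (u + 1)*(u + 3*I)^2*(I*u + 1)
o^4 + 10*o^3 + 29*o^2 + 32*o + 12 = (o + 1)^2*(o + 2)*(o + 6)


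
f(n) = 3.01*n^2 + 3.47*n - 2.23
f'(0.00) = 3.47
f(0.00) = -2.23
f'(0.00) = 3.47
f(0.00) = -2.23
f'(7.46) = 48.38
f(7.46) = 191.17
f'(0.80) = 8.29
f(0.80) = 2.47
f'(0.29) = 5.22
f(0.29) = -0.97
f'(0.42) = 6.00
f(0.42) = -0.24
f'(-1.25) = -4.06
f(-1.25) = -1.86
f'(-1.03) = -2.73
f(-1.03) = -2.61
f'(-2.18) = -9.65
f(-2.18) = 4.51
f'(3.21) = 22.79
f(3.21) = 39.92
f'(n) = 6.02*n + 3.47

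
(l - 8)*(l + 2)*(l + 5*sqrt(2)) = l^3 - 6*l^2 + 5*sqrt(2)*l^2 - 30*sqrt(2)*l - 16*l - 80*sqrt(2)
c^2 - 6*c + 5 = (c - 5)*(c - 1)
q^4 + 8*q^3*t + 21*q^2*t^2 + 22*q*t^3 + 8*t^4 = (q + t)^2*(q + 2*t)*(q + 4*t)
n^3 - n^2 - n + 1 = (n - 1)^2*(n + 1)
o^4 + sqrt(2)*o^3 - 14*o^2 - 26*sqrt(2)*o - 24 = (o - 3*sqrt(2))*(o + sqrt(2))^2*(o + 2*sqrt(2))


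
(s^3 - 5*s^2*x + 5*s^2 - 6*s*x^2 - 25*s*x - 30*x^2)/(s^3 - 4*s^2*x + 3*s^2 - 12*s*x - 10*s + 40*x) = (-s^2 + 5*s*x + 6*x^2)/(-s^2 + 4*s*x + 2*s - 8*x)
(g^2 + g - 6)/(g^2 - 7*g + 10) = (g + 3)/(g - 5)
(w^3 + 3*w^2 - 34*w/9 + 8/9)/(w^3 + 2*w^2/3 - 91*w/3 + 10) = (w^2 + 10*w/3 - 8/3)/(w^2 + w - 30)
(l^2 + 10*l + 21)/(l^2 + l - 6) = (l + 7)/(l - 2)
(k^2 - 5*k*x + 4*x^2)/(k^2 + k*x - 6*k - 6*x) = (k^2 - 5*k*x + 4*x^2)/(k^2 + k*x - 6*k - 6*x)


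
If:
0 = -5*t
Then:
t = 0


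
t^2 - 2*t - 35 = (t - 7)*(t + 5)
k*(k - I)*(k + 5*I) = k^3 + 4*I*k^2 + 5*k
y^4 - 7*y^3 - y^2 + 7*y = y*(y - 7)*(y - 1)*(y + 1)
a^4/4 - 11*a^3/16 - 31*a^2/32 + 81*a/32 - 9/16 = (a/4 + 1/2)*(a - 3)*(a - 3/2)*(a - 1/4)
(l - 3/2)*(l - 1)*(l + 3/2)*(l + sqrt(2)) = l^4 - l^3 + sqrt(2)*l^3 - 9*l^2/4 - sqrt(2)*l^2 - 9*sqrt(2)*l/4 + 9*l/4 + 9*sqrt(2)/4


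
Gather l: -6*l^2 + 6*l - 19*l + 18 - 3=-6*l^2 - 13*l + 15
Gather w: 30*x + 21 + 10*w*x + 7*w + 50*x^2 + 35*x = w*(10*x + 7) + 50*x^2 + 65*x + 21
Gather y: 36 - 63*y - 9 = 27 - 63*y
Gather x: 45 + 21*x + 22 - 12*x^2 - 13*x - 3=-12*x^2 + 8*x + 64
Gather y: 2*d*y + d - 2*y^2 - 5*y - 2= d - 2*y^2 + y*(2*d - 5) - 2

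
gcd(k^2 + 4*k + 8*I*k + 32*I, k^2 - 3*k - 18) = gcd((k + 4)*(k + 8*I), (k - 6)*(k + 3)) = 1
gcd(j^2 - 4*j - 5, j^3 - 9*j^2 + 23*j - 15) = j - 5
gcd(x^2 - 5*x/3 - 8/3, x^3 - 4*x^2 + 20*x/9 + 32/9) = x - 8/3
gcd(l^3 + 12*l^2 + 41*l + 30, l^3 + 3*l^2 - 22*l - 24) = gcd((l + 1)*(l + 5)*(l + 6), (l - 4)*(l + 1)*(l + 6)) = l^2 + 7*l + 6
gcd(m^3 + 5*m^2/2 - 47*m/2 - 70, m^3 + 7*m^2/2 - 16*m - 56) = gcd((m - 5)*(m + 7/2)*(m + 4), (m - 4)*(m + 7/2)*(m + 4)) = m^2 + 15*m/2 + 14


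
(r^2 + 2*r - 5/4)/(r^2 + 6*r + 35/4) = (2*r - 1)/(2*r + 7)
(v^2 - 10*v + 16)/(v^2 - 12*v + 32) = (v - 2)/(v - 4)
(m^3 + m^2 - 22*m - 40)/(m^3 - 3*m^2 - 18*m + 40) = (m + 2)/(m - 2)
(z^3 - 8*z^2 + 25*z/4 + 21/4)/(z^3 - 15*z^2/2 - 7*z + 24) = (2*z^2 - 13*z - 7)/(2*(z^2 - 6*z - 16))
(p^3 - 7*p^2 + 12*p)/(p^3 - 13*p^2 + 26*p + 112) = p*(p^2 - 7*p + 12)/(p^3 - 13*p^2 + 26*p + 112)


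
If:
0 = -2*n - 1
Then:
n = -1/2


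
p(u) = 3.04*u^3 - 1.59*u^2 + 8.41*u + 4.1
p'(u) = 9.12*u^2 - 3.18*u + 8.41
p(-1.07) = -10.44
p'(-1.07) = 22.25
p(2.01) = 39.27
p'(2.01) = 38.86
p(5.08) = 404.32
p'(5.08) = 227.61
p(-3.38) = -159.88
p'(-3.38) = 123.35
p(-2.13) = -50.40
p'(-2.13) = 56.56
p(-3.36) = -157.42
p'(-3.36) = 122.06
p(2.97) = 94.69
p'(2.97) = 79.41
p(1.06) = 14.85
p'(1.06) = 15.29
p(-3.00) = -117.52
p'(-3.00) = 100.03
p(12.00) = 5129.18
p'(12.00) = 1283.53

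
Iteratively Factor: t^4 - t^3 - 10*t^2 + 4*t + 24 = (t - 3)*(t^3 + 2*t^2 - 4*t - 8) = (t - 3)*(t - 2)*(t^2 + 4*t + 4) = (t - 3)*(t - 2)*(t + 2)*(t + 2)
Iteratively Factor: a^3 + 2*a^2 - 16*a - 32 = (a + 2)*(a^2 - 16) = (a - 4)*(a + 2)*(a + 4)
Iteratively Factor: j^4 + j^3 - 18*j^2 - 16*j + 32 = (j - 4)*(j^3 + 5*j^2 + 2*j - 8) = (j - 4)*(j - 1)*(j^2 + 6*j + 8) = (j - 4)*(j - 1)*(j + 2)*(j + 4)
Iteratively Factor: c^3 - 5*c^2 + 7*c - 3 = (c - 3)*(c^2 - 2*c + 1) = (c - 3)*(c - 1)*(c - 1)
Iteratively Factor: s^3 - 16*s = (s + 4)*(s^2 - 4*s) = (s - 4)*(s + 4)*(s)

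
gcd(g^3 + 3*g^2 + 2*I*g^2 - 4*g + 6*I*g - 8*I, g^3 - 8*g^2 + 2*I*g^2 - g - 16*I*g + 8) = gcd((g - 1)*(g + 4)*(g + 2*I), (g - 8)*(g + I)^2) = 1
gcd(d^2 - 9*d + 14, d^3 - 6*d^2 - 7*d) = d - 7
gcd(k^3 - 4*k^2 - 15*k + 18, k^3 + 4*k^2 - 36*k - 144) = k - 6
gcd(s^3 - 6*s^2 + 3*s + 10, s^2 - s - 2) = s^2 - s - 2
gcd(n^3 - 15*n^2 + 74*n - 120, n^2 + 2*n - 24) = n - 4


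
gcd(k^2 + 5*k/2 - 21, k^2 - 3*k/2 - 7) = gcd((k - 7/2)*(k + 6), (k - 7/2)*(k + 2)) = k - 7/2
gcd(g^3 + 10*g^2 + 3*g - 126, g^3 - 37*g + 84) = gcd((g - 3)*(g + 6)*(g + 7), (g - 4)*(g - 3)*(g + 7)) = g^2 + 4*g - 21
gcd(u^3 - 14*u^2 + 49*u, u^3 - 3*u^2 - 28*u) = u^2 - 7*u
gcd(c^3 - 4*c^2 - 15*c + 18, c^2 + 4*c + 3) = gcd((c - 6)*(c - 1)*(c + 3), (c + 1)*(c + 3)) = c + 3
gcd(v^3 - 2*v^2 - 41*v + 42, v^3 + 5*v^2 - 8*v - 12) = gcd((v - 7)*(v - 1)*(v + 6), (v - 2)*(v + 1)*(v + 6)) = v + 6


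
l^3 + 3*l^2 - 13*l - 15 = (l - 3)*(l + 1)*(l + 5)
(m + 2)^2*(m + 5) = m^3 + 9*m^2 + 24*m + 20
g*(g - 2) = g^2 - 2*g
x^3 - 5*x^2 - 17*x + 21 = (x - 7)*(x - 1)*(x + 3)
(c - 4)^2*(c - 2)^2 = c^4 - 12*c^3 + 52*c^2 - 96*c + 64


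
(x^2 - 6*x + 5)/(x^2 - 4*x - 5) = (x - 1)/(x + 1)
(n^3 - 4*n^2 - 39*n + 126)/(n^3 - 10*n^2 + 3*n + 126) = (n^2 + 3*n - 18)/(n^2 - 3*n - 18)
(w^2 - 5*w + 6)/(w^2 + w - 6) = (w - 3)/(w + 3)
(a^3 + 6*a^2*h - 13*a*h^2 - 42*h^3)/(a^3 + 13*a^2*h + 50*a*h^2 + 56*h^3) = (a - 3*h)/(a + 4*h)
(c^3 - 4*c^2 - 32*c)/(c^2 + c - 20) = c*(c^2 - 4*c - 32)/(c^2 + c - 20)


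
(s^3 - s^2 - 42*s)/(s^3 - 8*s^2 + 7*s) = (s + 6)/(s - 1)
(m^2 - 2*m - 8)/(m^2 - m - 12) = (m + 2)/(m + 3)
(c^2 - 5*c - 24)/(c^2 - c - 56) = (c + 3)/(c + 7)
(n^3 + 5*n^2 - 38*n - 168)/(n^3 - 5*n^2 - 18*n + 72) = (n + 7)/(n - 3)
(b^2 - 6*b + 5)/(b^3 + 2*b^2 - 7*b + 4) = (b - 5)/(b^2 + 3*b - 4)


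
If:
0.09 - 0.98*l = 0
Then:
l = 0.09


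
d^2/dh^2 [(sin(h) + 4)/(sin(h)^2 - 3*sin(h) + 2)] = (-sin(h)^4 - 20*sin(h)^3 + 30*sin(h)^2 + 44*sin(h) - 68)/((sin(h) - 2)^3*(sin(h) - 1)^2)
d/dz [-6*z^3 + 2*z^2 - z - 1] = -18*z^2 + 4*z - 1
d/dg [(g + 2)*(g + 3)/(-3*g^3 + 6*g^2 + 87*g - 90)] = (g^4 + 10*g^3 + 37*g^2 - 84*g - 324)/(3*(g^6 - 4*g^5 - 54*g^4 + 176*g^3 + 721*g^2 - 1740*g + 900))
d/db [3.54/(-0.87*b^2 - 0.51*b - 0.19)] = (6.1596*b + 1.8054)/(0.87*b^2 + 0.51*b + 0.19)^2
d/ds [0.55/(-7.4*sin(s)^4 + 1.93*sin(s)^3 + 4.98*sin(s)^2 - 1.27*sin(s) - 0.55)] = (16.28*sin(s)^3 - 3.1845*sin(s)^2 - 5.478*sin(s) + 0.6985)*cos(s)/(7.4*sin(s)^4 - 1.93*sin(s)^3 - 4.98*sin(s)^2 + 1.27*sin(s) + 0.55)^2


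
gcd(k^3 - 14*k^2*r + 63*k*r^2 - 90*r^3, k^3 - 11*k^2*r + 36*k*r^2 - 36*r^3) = k^2 - 9*k*r + 18*r^2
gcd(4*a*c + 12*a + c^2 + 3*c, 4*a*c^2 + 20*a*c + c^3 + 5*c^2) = 4*a + c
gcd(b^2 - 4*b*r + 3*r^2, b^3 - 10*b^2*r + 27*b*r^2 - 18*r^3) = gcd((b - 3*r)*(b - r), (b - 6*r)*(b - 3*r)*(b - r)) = b^2 - 4*b*r + 3*r^2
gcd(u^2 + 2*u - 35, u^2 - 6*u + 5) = u - 5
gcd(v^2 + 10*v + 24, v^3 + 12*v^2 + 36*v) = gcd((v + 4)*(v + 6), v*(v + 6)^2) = v + 6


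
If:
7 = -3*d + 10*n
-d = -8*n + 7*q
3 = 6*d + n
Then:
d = 23/63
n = 17/21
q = 55/63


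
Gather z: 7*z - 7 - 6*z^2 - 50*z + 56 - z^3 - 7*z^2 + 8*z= -z^3 - 13*z^2 - 35*z + 49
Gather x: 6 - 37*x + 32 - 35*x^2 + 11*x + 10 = -35*x^2 - 26*x + 48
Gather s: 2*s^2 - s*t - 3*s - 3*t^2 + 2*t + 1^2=2*s^2 + s*(-t - 3) - 3*t^2 + 2*t + 1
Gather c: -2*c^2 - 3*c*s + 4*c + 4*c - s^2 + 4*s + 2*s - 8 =-2*c^2 + c*(8 - 3*s) - s^2 + 6*s - 8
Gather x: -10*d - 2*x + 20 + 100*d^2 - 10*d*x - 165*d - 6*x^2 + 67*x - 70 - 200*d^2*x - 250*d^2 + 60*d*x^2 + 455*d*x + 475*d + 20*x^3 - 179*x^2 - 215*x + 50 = -150*d^2 + 300*d + 20*x^3 + x^2*(60*d - 185) + x*(-200*d^2 + 445*d - 150)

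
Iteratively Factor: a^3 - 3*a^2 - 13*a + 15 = (a + 3)*(a^2 - 6*a + 5) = (a - 1)*(a + 3)*(a - 5)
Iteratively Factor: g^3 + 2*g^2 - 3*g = (g - 1)*(g^2 + 3*g) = (g - 1)*(g + 3)*(g)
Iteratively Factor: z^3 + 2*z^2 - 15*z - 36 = (z - 4)*(z^2 + 6*z + 9) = (z - 4)*(z + 3)*(z + 3)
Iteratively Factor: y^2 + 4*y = (y + 4)*(y)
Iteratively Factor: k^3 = (k)*(k^2) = k^2*(k)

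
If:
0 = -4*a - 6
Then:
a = -3/2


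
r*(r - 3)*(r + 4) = r^3 + r^2 - 12*r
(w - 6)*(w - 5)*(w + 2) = w^3 - 9*w^2 + 8*w + 60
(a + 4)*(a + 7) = a^2 + 11*a + 28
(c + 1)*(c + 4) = c^2 + 5*c + 4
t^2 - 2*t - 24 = (t - 6)*(t + 4)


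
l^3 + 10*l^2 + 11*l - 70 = (l - 2)*(l + 5)*(l + 7)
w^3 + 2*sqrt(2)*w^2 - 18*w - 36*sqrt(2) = (w - 3*sqrt(2))*(w + 2*sqrt(2))*(w + 3*sqrt(2))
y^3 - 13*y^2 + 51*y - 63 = (y - 7)*(y - 3)^2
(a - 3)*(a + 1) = a^2 - 2*a - 3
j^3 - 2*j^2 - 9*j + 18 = (j - 3)*(j - 2)*(j + 3)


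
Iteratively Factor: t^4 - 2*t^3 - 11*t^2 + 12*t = (t - 4)*(t^3 + 2*t^2 - 3*t) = (t - 4)*(t + 3)*(t^2 - t) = t*(t - 4)*(t + 3)*(t - 1)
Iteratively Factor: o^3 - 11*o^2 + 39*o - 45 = (o - 5)*(o^2 - 6*o + 9) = (o - 5)*(o - 3)*(o - 3)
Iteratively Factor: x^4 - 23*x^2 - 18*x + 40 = (x + 4)*(x^3 - 4*x^2 - 7*x + 10) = (x - 1)*(x + 4)*(x^2 - 3*x - 10) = (x - 5)*(x - 1)*(x + 4)*(x + 2)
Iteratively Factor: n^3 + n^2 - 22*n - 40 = (n + 2)*(n^2 - n - 20) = (n - 5)*(n + 2)*(n + 4)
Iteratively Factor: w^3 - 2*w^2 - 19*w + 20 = (w + 4)*(w^2 - 6*w + 5) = (w - 5)*(w + 4)*(w - 1)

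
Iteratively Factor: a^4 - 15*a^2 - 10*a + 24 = (a + 3)*(a^3 - 3*a^2 - 6*a + 8) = (a + 2)*(a + 3)*(a^2 - 5*a + 4) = (a - 1)*(a + 2)*(a + 3)*(a - 4)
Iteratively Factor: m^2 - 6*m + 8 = (m - 4)*(m - 2)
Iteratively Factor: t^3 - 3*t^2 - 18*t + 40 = (t - 5)*(t^2 + 2*t - 8) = (t - 5)*(t - 2)*(t + 4)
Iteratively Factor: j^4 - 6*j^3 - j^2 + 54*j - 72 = (j - 3)*(j^3 - 3*j^2 - 10*j + 24) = (j - 3)*(j + 3)*(j^2 - 6*j + 8) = (j - 4)*(j - 3)*(j + 3)*(j - 2)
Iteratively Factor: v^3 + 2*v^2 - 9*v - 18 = (v - 3)*(v^2 + 5*v + 6) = (v - 3)*(v + 2)*(v + 3)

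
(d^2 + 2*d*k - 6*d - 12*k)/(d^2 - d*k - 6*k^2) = (d - 6)/(d - 3*k)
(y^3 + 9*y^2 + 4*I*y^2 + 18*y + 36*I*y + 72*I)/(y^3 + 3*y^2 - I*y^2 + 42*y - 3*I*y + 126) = (y^2 + y*(6 + 4*I) + 24*I)/(y^2 - I*y + 42)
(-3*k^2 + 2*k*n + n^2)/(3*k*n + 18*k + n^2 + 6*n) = (-k + n)/(n + 6)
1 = 1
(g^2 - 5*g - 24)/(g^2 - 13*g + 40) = (g + 3)/(g - 5)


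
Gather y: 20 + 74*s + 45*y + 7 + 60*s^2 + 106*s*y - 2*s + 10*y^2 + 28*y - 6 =60*s^2 + 72*s + 10*y^2 + y*(106*s + 73) + 21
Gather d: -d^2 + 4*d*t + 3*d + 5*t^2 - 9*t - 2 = -d^2 + d*(4*t + 3) + 5*t^2 - 9*t - 2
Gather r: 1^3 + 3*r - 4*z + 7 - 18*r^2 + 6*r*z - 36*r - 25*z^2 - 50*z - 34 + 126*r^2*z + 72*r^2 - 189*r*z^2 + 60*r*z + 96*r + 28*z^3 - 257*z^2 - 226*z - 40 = r^2*(126*z + 54) + r*(-189*z^2 + 66*z + 63) + 28*z^3 - 282*z^2 - 280*z - 66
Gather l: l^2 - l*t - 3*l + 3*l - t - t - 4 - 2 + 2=l^2 - l*t - 2*t - 4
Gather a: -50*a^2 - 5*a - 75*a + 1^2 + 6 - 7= -50*a^2 - 80*a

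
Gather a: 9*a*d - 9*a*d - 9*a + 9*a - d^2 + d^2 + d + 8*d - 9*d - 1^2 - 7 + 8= 0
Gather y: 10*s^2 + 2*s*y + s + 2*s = 10*s^2 + 2*s*y + 3*s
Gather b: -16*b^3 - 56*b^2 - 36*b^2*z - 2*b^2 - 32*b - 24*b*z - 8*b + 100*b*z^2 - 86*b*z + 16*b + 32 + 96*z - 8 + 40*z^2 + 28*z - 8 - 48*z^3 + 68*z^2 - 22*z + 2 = -16*b^3 + b^2*(-36*z - 58) + b*(100*z^2 - 110*z - 24) - 48*z^3 + 108*z^2 + 102*z + 18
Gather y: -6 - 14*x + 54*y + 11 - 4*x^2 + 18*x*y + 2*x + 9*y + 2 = -4*x^2 - 12*x + y*(18*x + 63) + 7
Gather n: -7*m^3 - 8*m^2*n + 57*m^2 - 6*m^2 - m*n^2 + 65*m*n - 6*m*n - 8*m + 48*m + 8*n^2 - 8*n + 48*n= -7*m^3 + 51*m^2 + 40*m + n^2*(8 - m) + n*(-8*m^2 + 59*m + 40)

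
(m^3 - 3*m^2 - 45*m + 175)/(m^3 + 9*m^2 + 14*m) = (m^2 - 10*m + 25)/(m*(m + 2))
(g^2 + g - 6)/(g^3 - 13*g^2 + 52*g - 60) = (g + 3)/(g^2 - 11*g + 30)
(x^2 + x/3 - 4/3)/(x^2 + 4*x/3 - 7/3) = (3*x + 4)/(3*x + 7)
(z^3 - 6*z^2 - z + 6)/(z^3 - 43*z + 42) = (z + 1)/(z + 7)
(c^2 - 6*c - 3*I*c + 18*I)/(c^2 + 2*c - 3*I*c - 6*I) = (c - 6)/(c + 2)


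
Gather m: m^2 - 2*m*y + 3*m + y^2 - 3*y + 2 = m^2 + m*(3 - 2*y) + y^2 - 3*y + 2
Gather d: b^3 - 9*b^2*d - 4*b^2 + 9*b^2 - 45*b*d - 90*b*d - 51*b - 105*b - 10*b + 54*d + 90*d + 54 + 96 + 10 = b^3 + 5*b^2 - 166*b + d*(-9*b^2 - 135*b + 144) + 160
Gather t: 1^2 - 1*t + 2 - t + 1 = 4 - 2*t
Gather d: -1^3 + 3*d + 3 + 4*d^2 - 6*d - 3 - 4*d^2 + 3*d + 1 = 0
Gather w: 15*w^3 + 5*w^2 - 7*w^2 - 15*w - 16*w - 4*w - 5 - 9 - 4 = 15*w^3 - 2*w^2 - 35*w - 18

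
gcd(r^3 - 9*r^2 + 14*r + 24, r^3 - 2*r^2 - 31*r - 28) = r + 1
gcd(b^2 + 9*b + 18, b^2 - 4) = 1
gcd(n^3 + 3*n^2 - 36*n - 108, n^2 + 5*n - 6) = n + 6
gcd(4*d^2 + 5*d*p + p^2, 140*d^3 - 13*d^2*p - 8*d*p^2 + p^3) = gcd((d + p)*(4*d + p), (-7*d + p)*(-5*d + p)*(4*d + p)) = 4*d + p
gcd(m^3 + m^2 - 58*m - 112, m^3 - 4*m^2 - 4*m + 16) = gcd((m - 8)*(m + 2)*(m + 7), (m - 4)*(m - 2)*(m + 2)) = m + 2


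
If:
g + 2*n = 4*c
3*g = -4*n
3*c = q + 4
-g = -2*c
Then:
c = 0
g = 0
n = 0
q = -4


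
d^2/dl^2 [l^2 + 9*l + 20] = 2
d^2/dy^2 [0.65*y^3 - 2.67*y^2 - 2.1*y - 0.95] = 3.9*y - 5.34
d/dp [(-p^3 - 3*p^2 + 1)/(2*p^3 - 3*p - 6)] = 3*(2*p^4 + 2*p^3 + 7*p^2 + 12*p + 1)/(4*p^6 - 12*p^4 - 24*p^3 + 9*p^2 + 36*p + 36)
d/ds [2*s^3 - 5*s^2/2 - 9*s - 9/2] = 6*s^2 - 5*s - 9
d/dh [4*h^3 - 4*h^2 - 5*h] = 12*h^2 - 8*h - 5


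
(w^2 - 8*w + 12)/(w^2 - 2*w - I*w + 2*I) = (w - 6)/(w - I)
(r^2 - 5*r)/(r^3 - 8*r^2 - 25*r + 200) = r/(r^2 - 3*r - 40)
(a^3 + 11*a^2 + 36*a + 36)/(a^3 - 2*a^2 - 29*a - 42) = (a + 6)/(a - 7)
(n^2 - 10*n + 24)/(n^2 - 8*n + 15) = (n^2 - 10*n + 24)/(n^2 - 8*n + 15)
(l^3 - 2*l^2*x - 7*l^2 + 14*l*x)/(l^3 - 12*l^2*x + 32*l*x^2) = (l^2 - 2*l*x - 7*l + 14*x)/(l^2 - 12*l*x + 32*x^2)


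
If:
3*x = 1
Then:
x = 1/3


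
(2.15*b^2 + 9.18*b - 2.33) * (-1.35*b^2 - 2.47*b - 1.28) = -2.9025*b^4 - 17.7035*b^3 - 22.2811*b^2 - 5.9953*b + 2.9824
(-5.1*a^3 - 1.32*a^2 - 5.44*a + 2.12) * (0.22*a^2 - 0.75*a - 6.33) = -1.122*a^5 + 3.5346*a^4 + 32.0762*a^3 + 12.902*a^2 + 32.8452*a - 13.4196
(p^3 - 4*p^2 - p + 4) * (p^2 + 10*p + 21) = p^5 + 6*p^4 - 20*p^3 - 90*p^2 + 19*p + 84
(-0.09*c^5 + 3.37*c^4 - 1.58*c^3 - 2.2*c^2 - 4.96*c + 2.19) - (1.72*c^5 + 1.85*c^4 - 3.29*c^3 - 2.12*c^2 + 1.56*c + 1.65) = -1.81*c^5 + 1.52*c^4 + 1.71*c^3 - 0.0800000000000001*c^2 - 6.52*c + 0.54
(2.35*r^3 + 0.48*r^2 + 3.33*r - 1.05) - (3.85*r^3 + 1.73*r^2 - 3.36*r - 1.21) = -1.5*r^3 - 1.25*r^2 + 6.69*r + 0.16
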